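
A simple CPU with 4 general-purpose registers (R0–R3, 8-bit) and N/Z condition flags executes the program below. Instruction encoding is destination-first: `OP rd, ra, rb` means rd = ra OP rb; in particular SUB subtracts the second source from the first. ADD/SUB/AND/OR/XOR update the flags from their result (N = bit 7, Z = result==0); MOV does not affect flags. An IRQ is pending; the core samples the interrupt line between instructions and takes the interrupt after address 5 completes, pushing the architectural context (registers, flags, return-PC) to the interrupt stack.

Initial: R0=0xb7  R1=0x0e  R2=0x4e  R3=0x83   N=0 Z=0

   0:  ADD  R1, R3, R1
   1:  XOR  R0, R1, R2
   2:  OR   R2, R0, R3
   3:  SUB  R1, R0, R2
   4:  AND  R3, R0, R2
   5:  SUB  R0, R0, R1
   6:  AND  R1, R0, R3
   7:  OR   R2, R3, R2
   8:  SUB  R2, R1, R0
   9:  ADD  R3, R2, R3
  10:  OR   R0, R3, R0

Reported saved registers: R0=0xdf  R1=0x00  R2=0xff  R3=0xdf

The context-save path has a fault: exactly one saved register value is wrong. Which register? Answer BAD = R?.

after  0: R0=0xb7 R1=0x91 R2=0x4e R3=0x83  N=1 Z=0
after  1: R0=0xdf R1=0x91 R2=0x4e R3=0x83  N=1 Z=0
after  2: R0=0xdf R1=0x91 R2=0xdf R3=0x83  N=1 Z=0
after  3: R0=0xdf R1=0x00 R2=0xdf R3=0x83  N=0 Z=1
after  4: R0=0xdf R1=0x00 R2=0xdf R3=0xdf  N=1 Z=0
after  5: R0=0xdf R1=0x00 R2=0xdf R3=0xdf  N=1 Z=0
-- IRQ taken; context saved, return-PC = 6 --
mismatch: R2: reported 0xff vs actual 0xdf

BAD = R2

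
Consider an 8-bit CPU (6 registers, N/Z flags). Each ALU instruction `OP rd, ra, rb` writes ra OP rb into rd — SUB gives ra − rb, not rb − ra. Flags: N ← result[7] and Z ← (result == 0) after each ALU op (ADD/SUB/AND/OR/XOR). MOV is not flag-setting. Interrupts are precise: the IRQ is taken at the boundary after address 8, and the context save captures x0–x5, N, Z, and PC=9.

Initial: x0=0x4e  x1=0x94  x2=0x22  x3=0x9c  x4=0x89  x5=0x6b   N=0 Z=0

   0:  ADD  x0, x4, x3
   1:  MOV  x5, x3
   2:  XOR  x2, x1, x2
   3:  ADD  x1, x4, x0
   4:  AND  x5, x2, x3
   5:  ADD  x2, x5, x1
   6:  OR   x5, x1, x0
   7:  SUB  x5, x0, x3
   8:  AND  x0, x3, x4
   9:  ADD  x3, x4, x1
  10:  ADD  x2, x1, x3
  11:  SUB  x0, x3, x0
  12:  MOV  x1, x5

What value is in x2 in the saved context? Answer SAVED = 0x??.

after  0: x0=0x25 x1=0x94 x2=0x22 x3=0x9c x4=0x89 x5=0x6b  N=0 Z=0
after  1: x0=0x25 x1=0x94 x2=0x22 x3=0x9c x4=0x89 x5=0x9c  N=0 Z=0
after  2: x0=0x25 x1=0x94 x2=0xb6 x3=0x9c x4=0x89 x5=0x9c  N=1 Z=0
after  3: x0=0x25 x1=0xae x2=0xb6 x3=0x9c x4=0x89 x5=0x9c  N=1 Z=0
after  4: x0=0x25 x1=0xae x2=0xb6 x3=0x9c x4=0x89 x5=0x94  N=1 Z=0
after  5: x0=0x25 x1=0xae x2=0x42 x3=0x9c x4=0x89 x5=0x94  N=0 Z=0
after  6: x0=0x25 x1=0xae x2=0x42 x3=0x9c x4=0x89 x5=0xaf  N=1 Z=0
after  7: x0=0x25 x1=0xae x2=0x42 x3=0x9c x4=0x89 x5=0x89  N=1 Z=0
after  8: x0=0x88 x1=0xae x2=0x42 x3=0x9c x4=0x89 x5=0x89  N=1 Z=0
-- IRQ taken; context saved, return-PC = 9 --

SAVED = 0x42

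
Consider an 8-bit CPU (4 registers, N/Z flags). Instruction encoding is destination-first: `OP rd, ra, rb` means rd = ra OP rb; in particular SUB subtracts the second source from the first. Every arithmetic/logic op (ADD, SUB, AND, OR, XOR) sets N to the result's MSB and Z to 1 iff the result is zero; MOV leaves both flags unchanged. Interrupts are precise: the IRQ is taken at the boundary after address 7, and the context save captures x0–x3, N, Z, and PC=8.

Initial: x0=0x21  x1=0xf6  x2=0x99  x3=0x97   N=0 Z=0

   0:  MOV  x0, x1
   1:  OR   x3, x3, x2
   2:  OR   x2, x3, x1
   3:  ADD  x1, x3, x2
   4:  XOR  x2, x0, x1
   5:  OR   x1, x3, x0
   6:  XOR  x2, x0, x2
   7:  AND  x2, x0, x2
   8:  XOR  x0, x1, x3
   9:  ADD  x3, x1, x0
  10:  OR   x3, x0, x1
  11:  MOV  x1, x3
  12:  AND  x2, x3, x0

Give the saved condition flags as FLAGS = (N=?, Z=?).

FLAGS = (N=1, Z=0)

after  0: x0=0xf6 x1=0xf6 x2=0x99 x3=0x97  N=0 Z=0
after  1: x0=0xf6 x1=0xf6 x2=0x99 x3=0x9f  N=1 Z=0
after  2: x0=0xf6 x1=0xf6 x2=0xff x3=0x9f  N=1 Z=0
after  3: x0=0xf6 x1=0x9e x2=0xff x3=0x9f  N=1 Z=0
after  4: x0=0xf6 x1=0x9e x2=0x68 x3=0x9f  N=0 Z=0
after  5: x0=0xf6 x1=0xff x2=0x68 x3=0x9f  N=1 Z=0
after  6: x0=0xf6 x1=0xff x2=0x9e x3=0x9f  N=1 Z=0
after  7: x0=0xf6 x1=0xff x2=0x96 x3=0x9f  N=1 Z=0
-- IRQ taken; context saved, return-PC = 8 --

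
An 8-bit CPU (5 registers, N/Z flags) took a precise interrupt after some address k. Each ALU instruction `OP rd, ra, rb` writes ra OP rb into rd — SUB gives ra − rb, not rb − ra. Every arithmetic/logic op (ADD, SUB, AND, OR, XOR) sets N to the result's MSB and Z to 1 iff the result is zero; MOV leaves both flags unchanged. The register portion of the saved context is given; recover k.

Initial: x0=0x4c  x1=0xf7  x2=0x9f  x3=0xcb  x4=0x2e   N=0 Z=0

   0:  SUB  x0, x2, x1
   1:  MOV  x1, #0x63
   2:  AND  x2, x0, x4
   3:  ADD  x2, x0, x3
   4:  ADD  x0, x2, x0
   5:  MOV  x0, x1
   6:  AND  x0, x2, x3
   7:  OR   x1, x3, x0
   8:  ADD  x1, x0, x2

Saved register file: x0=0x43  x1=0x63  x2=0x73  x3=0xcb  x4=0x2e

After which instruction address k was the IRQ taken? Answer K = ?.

after  0: x0=0xa8 x1=0xf7 x2=0x9f x3=0xcb x4=0x2e  N=1 Z=0
after  1: x0=0xa8 x1=0x63 x2=0x9f x3=0xcb x4=0x2e  N=1 Z=0
after  2: x0=0xa8 x1=0x63 x2=0x28 x3=0xcb x4=0x2e  N=0 Z=0
after  3: x0=0xa8 x1=0x63 x2=0x73 x3=0xcb x4=0x2e  N=0 Z=0
after  4: x0=0x1b x1=0x63 x2=0x73 x3=0xcb x4=0x2e  N=0 Z=0
after  5: x0=0x63 x1=0x63 x2=0x73 x3=0xcb x4=0x2e  N=0 Z=0
after  6: x0=0x43 x1=0x63 x2=0x73 x3=0xcb x4=0x2e  N=0 Z=0
-- IRQ taken; context saved, return-PC = 7 --

K = 6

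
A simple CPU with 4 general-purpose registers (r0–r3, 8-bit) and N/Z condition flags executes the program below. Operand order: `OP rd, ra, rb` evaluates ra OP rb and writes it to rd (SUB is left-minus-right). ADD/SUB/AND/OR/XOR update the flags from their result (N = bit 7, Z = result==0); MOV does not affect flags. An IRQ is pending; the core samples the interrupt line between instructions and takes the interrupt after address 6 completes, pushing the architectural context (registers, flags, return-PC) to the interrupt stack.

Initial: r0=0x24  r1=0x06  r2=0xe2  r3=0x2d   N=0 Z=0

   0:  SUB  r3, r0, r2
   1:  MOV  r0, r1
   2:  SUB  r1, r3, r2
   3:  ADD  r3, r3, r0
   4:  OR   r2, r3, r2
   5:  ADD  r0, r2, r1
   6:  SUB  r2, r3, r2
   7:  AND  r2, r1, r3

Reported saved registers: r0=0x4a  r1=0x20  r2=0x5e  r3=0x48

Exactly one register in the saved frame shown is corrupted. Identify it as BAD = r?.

BAD = r1

after  0: r0=0x24 r1=0x06 r2=0xe2 r3=0x42  N=0 Z=0
after  1: r0=0x06 r1=0x06 r2=0xe2 r3=0x42  N=0 Z=0
after  2: r0=0x06 r1=0x60 r2=0xe2 r3=0x42  N=0 Z=0
after  3: r0=0x06 r1=0x60 r2=0xe2 r3=0x48  N=0 Z=0
after  4: r0=0x06 r1=0x60 r2=0xea r3=0x48  N=1 Z=0
after  5: r0=0x4a r1=0x60 r2=0xea r3=0x48  N=0 Z=0
after  6: r0=0x4a r1=0x60 r2=0x5e r3=0x48  N=0 Z=0
-- IRQ taken; context saved, return-PC = 7 --
mismatch: r1: reported 0x20 vs actual 0x60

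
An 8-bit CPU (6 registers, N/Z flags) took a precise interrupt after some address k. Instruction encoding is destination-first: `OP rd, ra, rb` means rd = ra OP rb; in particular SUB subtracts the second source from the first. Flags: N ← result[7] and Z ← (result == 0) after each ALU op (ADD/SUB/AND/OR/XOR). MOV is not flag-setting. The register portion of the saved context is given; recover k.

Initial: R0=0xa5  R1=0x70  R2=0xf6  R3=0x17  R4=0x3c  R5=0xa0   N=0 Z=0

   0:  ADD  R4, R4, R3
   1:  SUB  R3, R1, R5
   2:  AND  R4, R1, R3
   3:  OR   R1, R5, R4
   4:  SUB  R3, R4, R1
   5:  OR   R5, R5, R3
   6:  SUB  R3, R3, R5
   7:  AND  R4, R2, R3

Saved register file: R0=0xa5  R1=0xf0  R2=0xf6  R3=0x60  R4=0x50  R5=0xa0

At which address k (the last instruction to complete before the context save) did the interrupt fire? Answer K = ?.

K = 4

after  0: R0=0xa5 R1=0x70 R2=0xf6 R3=0x17 R4=0x53 R5=0xa0  N=0 Z=0
after  1: R0=0xa5 R1=0x70 R2=0xf6 R3=0xd0 R4=0x53 R5=0xa0  N=1 Z=0
after  2: R0=0xa5 R1=0x70 R2=0xf6 R3=0xd0 R4=0x50 R5=0xa0  N=0 Z=0
after  3: R0=0xa5 R1=0xf0 R2=0xf6 R3=0xd0 R4=0x50 R5=0xa0  N=1 Z=0
after  4: R0=0xa5 R1=0xf0 R2=0xf6 R3=0x60 R4=0x50 R5=0xa0  N=0 Z=0
-- IRQ taken; context saved, return-PC = 5 --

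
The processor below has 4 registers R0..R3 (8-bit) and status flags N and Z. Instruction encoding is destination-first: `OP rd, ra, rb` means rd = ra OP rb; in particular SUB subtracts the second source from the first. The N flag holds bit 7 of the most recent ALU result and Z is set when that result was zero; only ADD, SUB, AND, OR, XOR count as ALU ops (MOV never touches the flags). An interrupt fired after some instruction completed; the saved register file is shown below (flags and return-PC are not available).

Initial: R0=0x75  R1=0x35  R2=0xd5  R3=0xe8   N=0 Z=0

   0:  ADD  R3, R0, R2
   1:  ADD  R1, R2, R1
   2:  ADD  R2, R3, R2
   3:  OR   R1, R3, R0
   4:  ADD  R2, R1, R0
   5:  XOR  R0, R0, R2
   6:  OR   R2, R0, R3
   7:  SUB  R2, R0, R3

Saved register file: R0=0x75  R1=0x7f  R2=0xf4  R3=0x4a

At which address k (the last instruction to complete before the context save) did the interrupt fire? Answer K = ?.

K = 4

after  0: R0=0x75 R1=0x35 R2=0xd5 R3=0x4a  N=0 Z=0
after  1: R0=0x75 R1=0x0a R2=0xd5 R3=0x4a  N=0 Z=0
after  2: R0=0x75 R1=0x0a R2=0x1f R3=0x4a  N=0 Z=0
after  3: R0=0x75 R1=0x7f R2=0x1f R3=0x4a  N=0 Z=0
after  4: R0=0x75 R1=0x7f R2=0xf4 R3=0x4a  N=1 Z=0
-- IRQ taken; context saved, return-PC = 5 --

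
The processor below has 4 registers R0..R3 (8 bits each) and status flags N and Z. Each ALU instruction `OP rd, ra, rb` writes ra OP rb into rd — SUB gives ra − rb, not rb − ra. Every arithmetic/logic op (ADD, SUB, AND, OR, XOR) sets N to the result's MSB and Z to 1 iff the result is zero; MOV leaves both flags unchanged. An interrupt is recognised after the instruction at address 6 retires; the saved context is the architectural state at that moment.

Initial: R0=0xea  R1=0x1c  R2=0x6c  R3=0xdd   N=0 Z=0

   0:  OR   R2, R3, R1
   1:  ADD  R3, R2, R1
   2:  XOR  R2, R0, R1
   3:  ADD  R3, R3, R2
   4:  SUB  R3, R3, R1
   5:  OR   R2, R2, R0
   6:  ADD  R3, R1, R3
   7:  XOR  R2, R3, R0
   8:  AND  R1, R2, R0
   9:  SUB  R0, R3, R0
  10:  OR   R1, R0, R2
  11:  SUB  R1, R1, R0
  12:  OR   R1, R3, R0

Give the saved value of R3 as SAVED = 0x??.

after  0: R0=0xea R1=0x1c R2=0xdd R3=0xdd  N=1 Z=0
after  1: R0=0xea R1=0x1c R2=0xdd R3=0xf9  N=1 Z=0
after  2: R0=0xea R1=0x1c R2=0xf6 R3=0xf9  N=1 Z=0
after  3: R0=0xea R1=0x1c R2=0xf6 R3=0xef  N=1 Z=0
after  4: R0=0xea R1=0x1c R2=0xf6 R3=0xd3  N=1 Z=0
after  5: R0=0xea R1=0x1c R2=0xfe R3=0xd3  N=1 Z=0
after  6: R0=0xea R1=0x1c R2=0xfe R3=0xef  N=1 Z=0
-- IRQ taken; context saved, return-PC = 7 --

SAVED = 0xef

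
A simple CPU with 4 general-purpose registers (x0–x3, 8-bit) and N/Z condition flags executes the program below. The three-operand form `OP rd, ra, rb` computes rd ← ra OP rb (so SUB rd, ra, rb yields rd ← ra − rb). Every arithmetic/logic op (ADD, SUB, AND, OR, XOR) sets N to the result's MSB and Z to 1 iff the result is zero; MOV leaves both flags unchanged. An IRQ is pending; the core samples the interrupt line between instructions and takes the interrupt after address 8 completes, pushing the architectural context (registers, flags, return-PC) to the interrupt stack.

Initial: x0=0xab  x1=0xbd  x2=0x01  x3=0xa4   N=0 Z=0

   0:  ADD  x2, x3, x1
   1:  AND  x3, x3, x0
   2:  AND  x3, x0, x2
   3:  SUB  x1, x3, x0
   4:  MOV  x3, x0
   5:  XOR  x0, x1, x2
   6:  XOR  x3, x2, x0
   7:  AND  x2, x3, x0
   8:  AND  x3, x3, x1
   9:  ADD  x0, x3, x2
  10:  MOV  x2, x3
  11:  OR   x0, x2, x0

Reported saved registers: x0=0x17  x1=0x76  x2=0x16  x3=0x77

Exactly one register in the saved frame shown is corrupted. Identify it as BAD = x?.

BAD = x3

after  0: x0=0xab x1=0xbd x2=0x61 x3=0xa4  N=0 Z=0
after  1: x0=0xab x1=0xbd x2=0x61 x3=0xa0  N=1 Z=0
after  2: x0=0xab x1=0xbd x2=0x61 x3=0x21  N=0 Z=0
after  3: x0=0xab x1=0x76 x2=0x61 x3=0x21  N=0 Z=0
after  4: x0=0xab x1=0x76 x2=0x61 x3=0xab  N=0 Z=0
after  5: x0=0x17 x1=0x76 x2=0x61 x3=0xab  N=0 Z=0
after  6: x0=0x17 x1=0x76 x2=0x61 x3=0x76  N=0 Z=0
after  7: x0=0x17 x1=0x76 x2=0x16 x3=0x76  N=0 Z=0
after  8: x0=0x17 x1=0x76 x2=0x16 x3=0x76  N=0 Z=0
-- IRQ taken; context saved, return-PC = 9 --
mismatch: x3: reported 0x77 vs actual 0x76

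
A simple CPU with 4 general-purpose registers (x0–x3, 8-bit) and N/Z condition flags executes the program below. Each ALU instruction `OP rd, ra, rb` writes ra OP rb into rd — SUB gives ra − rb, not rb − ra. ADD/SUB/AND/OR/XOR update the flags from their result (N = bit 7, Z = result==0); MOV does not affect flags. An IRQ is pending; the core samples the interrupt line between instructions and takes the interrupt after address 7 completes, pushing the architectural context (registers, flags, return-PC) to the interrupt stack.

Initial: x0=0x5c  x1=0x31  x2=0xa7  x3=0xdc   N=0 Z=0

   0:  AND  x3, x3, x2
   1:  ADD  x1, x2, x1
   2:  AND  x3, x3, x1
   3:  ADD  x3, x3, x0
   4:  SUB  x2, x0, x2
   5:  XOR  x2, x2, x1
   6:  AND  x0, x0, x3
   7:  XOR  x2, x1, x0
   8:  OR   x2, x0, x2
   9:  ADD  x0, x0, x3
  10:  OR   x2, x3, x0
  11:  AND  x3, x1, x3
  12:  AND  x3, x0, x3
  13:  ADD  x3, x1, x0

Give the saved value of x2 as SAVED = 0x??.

SAVED = 0x84

after  0: x0=0x5c x1=0x31 x2=0xa7 x3=0x84  N=1 Z=0
after  1: x0=0x5c x1=0xd8 x2=0xa7 x3=0x84  N=1 Z=0
after  2: x0=0x5c x1=0xd8 x2=0xa7 x3=0x80  N=1 Z=0
after  3: x0=0x5c x1=0xd8 x2=0xa7 x3=0xdc  N=1 Z=0
after  4: x0=0x5c x1=0xd8 x2=0xb5 x3=0xdc  N=1 Z=0
after  5: x0=0x5c x1=0xd8 x2=0x6d x3=0xdc  N=0 Z=0
after  6: x0=0x5c x1=0xd8 x2=0x6d x3=0xdc  N=0 Z=0
after  7: x0=0x5c x1=0xd8 x2=0x84 x3=0xdc  N=1 Z=0
-- IRQ taken; context saved, return-PC = 8 --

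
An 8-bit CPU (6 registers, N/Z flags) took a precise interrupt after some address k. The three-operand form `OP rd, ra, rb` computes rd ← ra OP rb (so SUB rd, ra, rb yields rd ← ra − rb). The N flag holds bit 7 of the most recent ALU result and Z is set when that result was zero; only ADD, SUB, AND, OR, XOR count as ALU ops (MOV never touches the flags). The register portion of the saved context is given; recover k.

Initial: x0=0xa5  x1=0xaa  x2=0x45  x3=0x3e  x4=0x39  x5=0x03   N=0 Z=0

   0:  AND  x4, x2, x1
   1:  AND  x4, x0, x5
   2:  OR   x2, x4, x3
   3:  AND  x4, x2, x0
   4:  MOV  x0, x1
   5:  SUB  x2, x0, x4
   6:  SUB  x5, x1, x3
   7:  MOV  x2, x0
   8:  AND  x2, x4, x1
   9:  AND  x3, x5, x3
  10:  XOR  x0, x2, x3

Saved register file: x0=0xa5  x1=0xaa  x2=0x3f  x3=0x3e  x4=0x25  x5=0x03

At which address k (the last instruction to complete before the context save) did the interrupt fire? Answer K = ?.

K = 3

after  0: x0=0xa5 x1=0xaa x2=0x45 x3=0x3e x4=0x00 x5=0x03  N=0 Z=1
after  1: x0=0xa5 x1=0xaa x2=0x45 x3=0x3e x4=0x01 x5=0x03  N=0 Z=0
after  2: x0=0xa5 x1=0xaa x2=0x3f x3=0x3e x4=0x01 x5=0x03  N=0 Z=0
after  3: x0=0xa5 x1=0xaa x2=0x3f x3=0x3e x4=0x25 x5=0x03  N=0 Z=0
-- IRQ taken; context saved, return-PC = 4 --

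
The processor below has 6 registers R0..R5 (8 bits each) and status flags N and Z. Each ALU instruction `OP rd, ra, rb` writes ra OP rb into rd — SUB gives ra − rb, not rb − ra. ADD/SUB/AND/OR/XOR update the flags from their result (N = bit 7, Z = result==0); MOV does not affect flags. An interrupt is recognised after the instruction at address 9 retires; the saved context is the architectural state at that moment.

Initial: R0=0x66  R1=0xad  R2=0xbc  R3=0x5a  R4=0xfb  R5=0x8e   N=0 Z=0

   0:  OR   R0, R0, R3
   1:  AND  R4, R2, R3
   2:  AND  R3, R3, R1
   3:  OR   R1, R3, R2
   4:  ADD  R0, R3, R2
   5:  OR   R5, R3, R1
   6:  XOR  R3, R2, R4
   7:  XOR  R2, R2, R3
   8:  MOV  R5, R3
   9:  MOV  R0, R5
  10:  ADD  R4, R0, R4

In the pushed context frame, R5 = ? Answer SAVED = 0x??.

SAVED = 0xa4

after  0: R0=0x7e R1=0xad R2=0xbc R3=0x5a R4=0xfb R5=0x8e  N=0 Z=0
after  1: R0=0x7e R1=0xad R2=0xbc R3=0x5a R4=0x18 R5=0x8e  N=0 Z=0
after  2: R0=0x7e R1=0xad R2=0xbc R3=0x08 R4=0x18 R5=0x8e  N=0 Z=0
after  3: R0=0x7e R1=0xbc R2=0xbc R3=0x08 R4=0x18 R5=0x8e  N=1 Z=0
after  4: R0=0xc4 R1=0xbc R2=0xbc R3=0x08 R4=0x18 R5=0x8e  N=1 Z=0
after  5: R0=0xc4 R1=0xbc R2=0xbc R3=0x08 R4=0x18 R5=0xbc  N=1 Z=0
after  6: R0=0xc4 R1=0xbc R2=0xbc R3=0xa4 R4=0x18 R5=0xbc  N=1 Z=0
after  7: R0=0xc4 R1=0xbc R2=0x18 R3=0xa4 R4=0x18 R5=0xbc  N=0 Z=0
after  8: R0=0xc4 R1=0xbc R2=0x18 R3=0xa4 R4=0x18 R5=0xa4  N=0 Z=0
after  9: R0=0xa4 R1=0xbc R2=0x18 R3=0xa4 R4=0x18 R5=0xa4  N=0 Z=0
-- IRQ taken; context saved, return-PC = 10 --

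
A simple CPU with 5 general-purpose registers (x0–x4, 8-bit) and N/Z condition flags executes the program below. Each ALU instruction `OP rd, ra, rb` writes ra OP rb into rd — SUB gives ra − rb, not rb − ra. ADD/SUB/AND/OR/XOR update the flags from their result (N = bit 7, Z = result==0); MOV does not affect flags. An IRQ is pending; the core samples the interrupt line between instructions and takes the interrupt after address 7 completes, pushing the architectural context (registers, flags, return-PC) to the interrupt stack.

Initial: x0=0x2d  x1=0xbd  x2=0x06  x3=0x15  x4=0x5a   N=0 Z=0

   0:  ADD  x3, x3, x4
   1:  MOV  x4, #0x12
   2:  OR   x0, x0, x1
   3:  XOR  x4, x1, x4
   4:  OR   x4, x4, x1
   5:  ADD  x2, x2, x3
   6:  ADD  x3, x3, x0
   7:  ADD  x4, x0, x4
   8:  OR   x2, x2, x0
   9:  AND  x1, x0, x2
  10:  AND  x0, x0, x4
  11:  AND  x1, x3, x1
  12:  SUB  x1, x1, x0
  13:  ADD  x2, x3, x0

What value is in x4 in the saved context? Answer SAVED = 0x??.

after  0: x0=0x2d x1=0xbd x2=0x06 x3=0x6f x4=0x5a  N=0 Z=0
after  1: x0=0x2d x1=0xbd x2=0x06 x3=0x6f x4=0x12  N=0 Z=0
after  2: x0=0xbd x1=0xbd x2=0x06 x3=0x6f x4=0x12  N=1 Z=0
after  3: x0=0xbd x1=0xbd x2=0x06 x3=0x6f x4=0xaf  N=1 Z=0
after  4: x0=0xbd x1=0xbd x2=0x06 x3=0x6f x4=0xbf  N=1 Z=0
after  5: x0=0xbd x1=0xbd x2=0x75 x3=0x6f x4=0xbf  N=0 Z=0
after  6: x0=0xbd x1=0xbd x2=0x75 x3=0x2c x4=0xbf  N=0 Z=0
after  7: x0=0xbd x1=0xbd x2=0x75 x3=0x2c x4=0x7c  N=0 Z=0
-- IRQ taken; context saved, return-PC = 8 --

SAVED = 0x7c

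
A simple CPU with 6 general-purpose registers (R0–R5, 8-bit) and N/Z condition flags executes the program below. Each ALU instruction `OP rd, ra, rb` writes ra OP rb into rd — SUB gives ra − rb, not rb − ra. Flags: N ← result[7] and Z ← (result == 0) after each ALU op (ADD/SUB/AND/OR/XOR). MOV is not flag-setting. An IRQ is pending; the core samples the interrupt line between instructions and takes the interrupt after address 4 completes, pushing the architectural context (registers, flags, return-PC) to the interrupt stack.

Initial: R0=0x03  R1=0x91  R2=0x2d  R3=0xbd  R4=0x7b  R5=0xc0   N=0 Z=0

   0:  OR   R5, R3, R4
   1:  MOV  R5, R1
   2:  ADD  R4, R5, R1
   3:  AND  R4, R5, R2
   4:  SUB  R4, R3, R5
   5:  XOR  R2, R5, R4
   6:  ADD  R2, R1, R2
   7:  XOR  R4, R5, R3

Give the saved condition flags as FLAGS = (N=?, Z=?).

after  0: R0=0x03 R1=0x91 R2=0x2d R3=0xbd R4=0x7b R5=0xff  N=1 Z=0
after  1: R0=0x03 R1=0x91 R2=0x2d R3=0xbd R4=0x7b R5=0x91  N=1 Z=0
after  2: R0=0x03 R1=0x91 R2=0x2d R3=0xbd R4=0x22 R5=0x91  N=0 Z=0
after  3: R0=0x03 R1=0x91 R2=0x2d R3=0xbd R4=0x01 R5=0x91  N=0 Z=0
after  4: R0=0x03 R1=0x91 R2=0x2d R3=0xbd R4=0x2c R5=0x91  N=0 Z=0
-- IRQ taken; context saved, return-PC = 5 --

FLAGS = (N=0, Z=0)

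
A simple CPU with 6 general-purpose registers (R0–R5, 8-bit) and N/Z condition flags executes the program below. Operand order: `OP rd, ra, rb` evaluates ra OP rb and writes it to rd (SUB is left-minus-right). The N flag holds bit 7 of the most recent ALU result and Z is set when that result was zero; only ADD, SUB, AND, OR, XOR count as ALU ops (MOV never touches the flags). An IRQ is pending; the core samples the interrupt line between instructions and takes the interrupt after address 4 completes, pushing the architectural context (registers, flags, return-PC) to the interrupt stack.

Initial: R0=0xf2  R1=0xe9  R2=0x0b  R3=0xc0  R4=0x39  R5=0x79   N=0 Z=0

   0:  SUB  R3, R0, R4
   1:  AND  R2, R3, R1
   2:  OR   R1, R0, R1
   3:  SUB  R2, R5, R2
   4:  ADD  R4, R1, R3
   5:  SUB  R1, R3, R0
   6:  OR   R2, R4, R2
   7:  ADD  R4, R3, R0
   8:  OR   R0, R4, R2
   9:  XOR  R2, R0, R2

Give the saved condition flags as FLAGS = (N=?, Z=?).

FLAGS = (N=1, Z=0)

after  0: R0=0xf2 R1=0xe9 R2=0x0b R3=0xb9 R4=0x39 R5=0x79  N=1 Z=0
after  1: R0=0xf2 R1=0xe9 R2=0xa9 R3=0xb9 R4=0x39 R5=0x79  N=1 Z=0
after  2: R0=0xf2 R1=0xfb R2=0xa9 R3=0xb9 R4=0x39 R5=0x79  N=1 Z=0
after  3: R0=0xf2 R1=0xfb R2=0xd0 R3=0xb9 R4=0x39 R5=0x79  N=1 Z=0
after  4: R0=0xf2 R1=0xfb R2=0xd0 R3=0xb9 R4=0xb4 R5=0x79  N=1 Z=0
-- IRQ taken; context saved, return-PC = 5 --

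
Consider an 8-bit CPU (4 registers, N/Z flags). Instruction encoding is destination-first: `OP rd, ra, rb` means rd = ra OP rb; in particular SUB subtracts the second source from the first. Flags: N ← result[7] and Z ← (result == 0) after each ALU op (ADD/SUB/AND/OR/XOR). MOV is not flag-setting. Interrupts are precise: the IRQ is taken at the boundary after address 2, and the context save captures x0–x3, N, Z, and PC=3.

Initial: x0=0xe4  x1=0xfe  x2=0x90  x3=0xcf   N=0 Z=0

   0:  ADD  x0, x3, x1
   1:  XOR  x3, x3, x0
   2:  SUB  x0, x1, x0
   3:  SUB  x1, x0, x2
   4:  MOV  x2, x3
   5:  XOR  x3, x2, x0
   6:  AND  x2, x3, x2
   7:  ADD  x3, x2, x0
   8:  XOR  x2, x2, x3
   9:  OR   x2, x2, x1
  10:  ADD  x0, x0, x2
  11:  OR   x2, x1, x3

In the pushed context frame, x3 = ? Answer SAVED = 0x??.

after  0: x0=0xcd x1=0xfe x2=0x90 x3=0xcf  N=1 Z=0
after  1: x0=0xcd x1=0xfe x2=0x90 x3=0x02  N=0 Z=0
after  2: x0=0x31 x1=0xfe x2=0x90 x3=0x02  N=0 Z=0
-- IRQ taken; context saved, return-PC = 3 --

SAVED = 0x02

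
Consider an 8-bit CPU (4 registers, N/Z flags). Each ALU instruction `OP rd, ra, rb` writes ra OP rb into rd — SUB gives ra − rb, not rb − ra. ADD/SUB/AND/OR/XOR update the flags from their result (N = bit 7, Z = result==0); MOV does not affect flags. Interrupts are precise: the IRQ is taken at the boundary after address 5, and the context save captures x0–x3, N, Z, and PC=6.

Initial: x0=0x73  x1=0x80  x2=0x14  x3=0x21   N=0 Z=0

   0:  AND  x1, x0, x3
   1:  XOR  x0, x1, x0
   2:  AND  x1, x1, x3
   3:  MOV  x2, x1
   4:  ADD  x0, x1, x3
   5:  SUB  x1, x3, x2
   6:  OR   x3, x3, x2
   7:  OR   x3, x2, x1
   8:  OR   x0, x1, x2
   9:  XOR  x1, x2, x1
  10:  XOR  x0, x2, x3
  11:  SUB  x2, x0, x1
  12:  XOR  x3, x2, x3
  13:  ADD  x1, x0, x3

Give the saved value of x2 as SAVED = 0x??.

after  0: x0=0x73 x1=0x21 x2=0x14 x3=0x21  N=0 Z=0
after  1: x0=0x52 x1=0x21 x2=0x14 x3=0x21  N=0 Z=0
after  2: x0=0x52 x1=0x21 x2=0x14 x3=0x21  N=0 Z=0
after  3: x0=0x52 x1=0x21 x2=0x21 x3=0x21  N=0 Z=0
after  4: x0=0x42 x1=0x21 x2=0x21 x3=0x21  N=0 Z=0
after  5: x0=0x42 x1=0x00 x2=0x21 x3=0x21  N=0 Z=1
-- IRQ taken; context saved, return-PC = 6 --

SAVED = 0x21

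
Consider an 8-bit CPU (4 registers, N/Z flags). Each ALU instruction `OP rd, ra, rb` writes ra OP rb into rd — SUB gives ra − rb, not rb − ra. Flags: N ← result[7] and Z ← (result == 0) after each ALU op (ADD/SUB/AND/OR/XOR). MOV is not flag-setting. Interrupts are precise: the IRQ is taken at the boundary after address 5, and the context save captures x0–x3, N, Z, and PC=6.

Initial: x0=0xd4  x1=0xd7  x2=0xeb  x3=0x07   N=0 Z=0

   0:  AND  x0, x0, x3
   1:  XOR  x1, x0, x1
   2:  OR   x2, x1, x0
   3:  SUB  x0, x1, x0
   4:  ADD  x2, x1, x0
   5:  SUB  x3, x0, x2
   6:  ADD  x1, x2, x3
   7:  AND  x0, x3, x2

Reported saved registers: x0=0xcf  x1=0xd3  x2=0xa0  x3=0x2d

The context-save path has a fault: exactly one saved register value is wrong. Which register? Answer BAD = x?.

BAD = x2

after  0: x0=0x04 x1=0xd7 x2=0xeb x3=0x07  N=0 Z=0
after  1: x0=0x04 x1=0xd3 x2=0xeb x3=0x07  N=1 Z=0
after  2: x0=0x04 x1=0xd3 x2=0xd7 x3=0x07  N=1 Z=0
after  3: x0=0xcf x1=0xd3 x2=0xd7 x3=0x07  N=1 Z=0
after  4: x0=0xcf x1=0xd3 x2=0xa2 x3=0x07  N=1 Z=0
after  5: x0=0xcf x1=0xd3 x2=0xa2 x3=0x2d  N=0 Z=0
-- IRQ taken; context saved, return-PC = 6 --
mismatch: x2: reported 0xa0 vs actual 0xa2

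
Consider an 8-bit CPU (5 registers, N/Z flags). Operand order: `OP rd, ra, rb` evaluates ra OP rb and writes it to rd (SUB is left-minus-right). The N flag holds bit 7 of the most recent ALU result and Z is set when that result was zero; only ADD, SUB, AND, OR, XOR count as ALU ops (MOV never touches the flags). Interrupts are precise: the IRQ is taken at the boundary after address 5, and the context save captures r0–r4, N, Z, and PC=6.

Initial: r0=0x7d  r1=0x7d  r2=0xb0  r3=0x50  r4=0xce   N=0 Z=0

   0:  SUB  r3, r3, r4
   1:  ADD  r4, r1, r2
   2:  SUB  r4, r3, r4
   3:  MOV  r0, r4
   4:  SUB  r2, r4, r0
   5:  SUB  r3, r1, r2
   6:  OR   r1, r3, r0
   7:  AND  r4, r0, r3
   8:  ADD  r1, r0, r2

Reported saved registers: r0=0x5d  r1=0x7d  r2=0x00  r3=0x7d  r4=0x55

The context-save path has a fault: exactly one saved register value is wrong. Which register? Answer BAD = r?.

BAD = r0

after  0: r0=0x7d r1=0x7d r2=0xb0 r3=0x82 r4=0xce  N=1 Z=0
after  1: r0=0x7d r1=0x7d r2=0xb0 r3=0x82 r4=0x2d  N=0 Z=0
after  2: r0=0x7d r1=0x7d r2=0xb0 r3=0x82 r4=0x55  N=0 Z=0
after  3: r0=0x55 r1=0x7d r2=0xb0 r3=0x82 r4=0x55  N=0 Z=0
after  4: r0=0x55 r1=0x7d r2=0x00 r3=0x82 r4=0x55  N=0 Z=1
after  5: r0=0x55 r1=0x7d r2=0x00 r3=0x7d r4=0x55  N=0 Z=0
-- IRQ taken; context saved, return-PC = 6 --
mismatch: r0: reported 0x5d vs actual 0x55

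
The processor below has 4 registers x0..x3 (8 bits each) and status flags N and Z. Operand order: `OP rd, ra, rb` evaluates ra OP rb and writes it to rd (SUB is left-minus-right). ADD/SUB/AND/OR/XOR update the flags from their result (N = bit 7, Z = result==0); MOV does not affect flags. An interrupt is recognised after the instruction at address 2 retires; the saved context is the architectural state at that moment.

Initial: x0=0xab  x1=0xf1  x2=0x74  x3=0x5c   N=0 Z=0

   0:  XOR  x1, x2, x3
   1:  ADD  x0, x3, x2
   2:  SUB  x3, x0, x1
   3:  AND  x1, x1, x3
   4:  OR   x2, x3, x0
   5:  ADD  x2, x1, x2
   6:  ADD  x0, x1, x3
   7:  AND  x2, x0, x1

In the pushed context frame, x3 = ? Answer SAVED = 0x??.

SAVED = 0xa8

after  0: x0=0xab x1=0x28 x2=0x74 x3=0x5c  N=0 Z=0
after  1: x0=0xd0 x1=0x28 x2=0x74 x3=0x5c  N=1 Z=0
after  2: x0=0xd0 x1=0x28 x2=0x74 x3=0xa8  N=1 Z=0
-- IRQ taken; context saved, return-PC = 3 --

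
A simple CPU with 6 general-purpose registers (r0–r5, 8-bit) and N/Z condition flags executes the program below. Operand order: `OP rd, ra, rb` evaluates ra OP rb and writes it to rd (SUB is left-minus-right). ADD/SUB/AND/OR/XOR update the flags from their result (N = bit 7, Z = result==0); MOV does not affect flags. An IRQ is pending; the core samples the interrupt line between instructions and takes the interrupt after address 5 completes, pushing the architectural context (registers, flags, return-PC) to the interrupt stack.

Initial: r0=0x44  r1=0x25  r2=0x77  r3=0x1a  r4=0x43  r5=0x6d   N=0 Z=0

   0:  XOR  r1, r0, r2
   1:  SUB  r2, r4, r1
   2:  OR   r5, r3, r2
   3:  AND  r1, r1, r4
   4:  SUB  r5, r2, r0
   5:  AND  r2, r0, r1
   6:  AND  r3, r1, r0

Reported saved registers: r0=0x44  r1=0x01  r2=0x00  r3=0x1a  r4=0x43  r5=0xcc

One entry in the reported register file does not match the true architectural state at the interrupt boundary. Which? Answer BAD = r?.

after  0: r0=0x44 r1=0x33 r2=0x77 r3=0x1a r4=0x43 r5=0x6d  N=0 Z=0
after  1: r0=0x44 r1=0x33 r2=0x10 r3=0x1a r4=0x43 r5=0x6d  N=0 Z=0
after  2: r0=0x44 r1=0x33 r2=0x10 r3=0x1a r4=0x43 r5=0x1a  N=0 Z=0
after  3: r0=0x44 r1=0x03 r2=0x10 r3=0x1a r4=0x43 r5=0x1a  N=0 Z=0
after  4: r0=0x44 r1=0x03 r2=0x10 r3=0x1a r4=0x43 r5=0xcc  N=1 Z=0
after  5: r0=0x44 r1=0x03 r2=0x00 r3=0x1a r4=0x43 r5=0xcc  N=0 Z=1
-- IRQ taken; context saved, return-PC = 6 --
mismatch: r1: reported 0x01 vs actual 0x03

BAD = r1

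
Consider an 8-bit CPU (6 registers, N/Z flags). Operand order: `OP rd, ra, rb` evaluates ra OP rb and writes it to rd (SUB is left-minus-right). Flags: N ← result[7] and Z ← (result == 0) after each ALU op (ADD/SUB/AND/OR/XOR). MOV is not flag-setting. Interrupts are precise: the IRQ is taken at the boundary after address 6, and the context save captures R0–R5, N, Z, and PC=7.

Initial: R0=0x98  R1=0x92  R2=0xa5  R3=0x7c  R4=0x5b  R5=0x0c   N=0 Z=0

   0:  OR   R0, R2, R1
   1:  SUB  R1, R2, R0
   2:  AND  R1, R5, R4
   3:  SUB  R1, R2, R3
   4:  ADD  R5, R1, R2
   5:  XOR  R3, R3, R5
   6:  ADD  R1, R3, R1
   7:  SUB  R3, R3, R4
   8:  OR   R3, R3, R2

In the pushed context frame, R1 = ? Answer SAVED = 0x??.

SAVED = 0xdb

after  0: R0=0xb7 R1=0x92 R2=0xa5 R3=0x7c R4=0x5b R5=0x0c  N=1 Z=0
after  1: R0=0xb7 R1=0xee R2=0xa5 R3=0x7c R4=0x5b R5=0x0c  N=1 Z=0
after  2: R0=0xb7 R1=0x08 R2=0xa5 R3=0x7c R4=0x5b R5=0x0c  N=0 Z=0
after  3: R0=0xb7 R1=0x29 R2=0xa5 R3=0x7c R4=0x5b R5=0x0c  N=0 Z=0
after  4: R0=0xb7 R1=0x29 R2=0xa5 R3=0x7c R4=0x5b R5=0xce  N=1 Z=0
after  5: R0=0xb7 R1=0x29 R2=0xa5 R3=0xb2 R4=0x5b R5=0xce  N=1 Z=0
after  6: R0=0xb7 R1=0xdb R2=0xa5 R3=0xb2 R4=0x5b R5=0xce  N=1 Z=0
-- IRQ taken; context saved, return-PC = 7 --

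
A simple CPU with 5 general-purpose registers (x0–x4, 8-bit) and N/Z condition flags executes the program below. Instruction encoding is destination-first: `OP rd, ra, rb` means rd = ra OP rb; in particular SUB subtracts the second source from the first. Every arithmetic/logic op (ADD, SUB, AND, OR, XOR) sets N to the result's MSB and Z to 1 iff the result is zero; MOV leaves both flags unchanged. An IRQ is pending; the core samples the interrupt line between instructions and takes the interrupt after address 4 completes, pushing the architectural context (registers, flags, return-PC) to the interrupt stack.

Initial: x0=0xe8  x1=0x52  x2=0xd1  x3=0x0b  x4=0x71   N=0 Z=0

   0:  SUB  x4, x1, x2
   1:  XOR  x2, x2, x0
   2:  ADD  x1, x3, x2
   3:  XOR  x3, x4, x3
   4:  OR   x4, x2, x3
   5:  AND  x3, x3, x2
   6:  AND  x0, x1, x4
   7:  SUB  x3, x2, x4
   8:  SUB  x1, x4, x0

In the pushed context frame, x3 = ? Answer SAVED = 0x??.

SAVED = 0x8a

after  0: x0=0xe8 x1=0x52 x2=0xd1 x3=0x0b x4=0x81  N=1 Z=0
after  1: x0=0xe8 x1=0x52 x2=0x39 x3=0x0b x4=0x81  N=0 Z=0
after  2: x0=0xe8 x1=0x44 x2=0x39 x3=0x0b x4=0x81  N=0 Z=0
after  3: x0=0xe8 x1=0x44 x2=0x39 x3=0x8a x4=0x81  N=1 Z=0
after  4: x0=0xe8 x1=0x44 x2=0x39 x3=0x8a x4=0xbb  N=1 Z=0
-- IRQ taken; context saved, return-PC = 5 --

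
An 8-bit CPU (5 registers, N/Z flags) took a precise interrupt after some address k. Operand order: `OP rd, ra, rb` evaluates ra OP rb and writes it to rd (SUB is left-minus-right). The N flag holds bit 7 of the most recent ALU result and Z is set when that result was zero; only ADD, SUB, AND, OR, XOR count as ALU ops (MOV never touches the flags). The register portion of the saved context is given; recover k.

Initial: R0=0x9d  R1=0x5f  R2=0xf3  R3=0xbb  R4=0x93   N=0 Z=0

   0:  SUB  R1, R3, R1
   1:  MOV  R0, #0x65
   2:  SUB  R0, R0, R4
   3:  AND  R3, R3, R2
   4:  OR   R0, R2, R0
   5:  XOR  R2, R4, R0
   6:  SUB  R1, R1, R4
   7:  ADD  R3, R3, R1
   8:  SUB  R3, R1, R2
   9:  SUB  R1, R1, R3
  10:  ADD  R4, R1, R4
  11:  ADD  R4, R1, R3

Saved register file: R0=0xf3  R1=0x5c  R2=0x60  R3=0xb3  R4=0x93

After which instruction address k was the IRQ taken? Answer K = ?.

after  0: R0=0x9d R1=0x5c R2=0xf3 R3=0xbb R4=0x93  N=0 Z=0
after  1: R0=0x65 R1=0x5c R2=0xf3 R3=0xbb R4=0x93  N=0 Z=0
after  2: R0=0xd2 R1=0x5c R2=0xf3 R3=0xbb R4=0x93  N=1 Z=0
after  3: R0=0xd2 R1=0x5c R2=0xf3 R3=0xb3 R4=0x93  N=1 Z=0
after  4: R0=0xf3 R1=0x5c R2=0xf3 R3=0xb3 R4=0x93  N=1 Z=0
after  5: R0=0xf3 R1=0x5c R2=0x60 R3=0xb3 R4=0x93  N=0 Z=0
-- IRQ taken; context saved, return-PC = 6 --

K = 5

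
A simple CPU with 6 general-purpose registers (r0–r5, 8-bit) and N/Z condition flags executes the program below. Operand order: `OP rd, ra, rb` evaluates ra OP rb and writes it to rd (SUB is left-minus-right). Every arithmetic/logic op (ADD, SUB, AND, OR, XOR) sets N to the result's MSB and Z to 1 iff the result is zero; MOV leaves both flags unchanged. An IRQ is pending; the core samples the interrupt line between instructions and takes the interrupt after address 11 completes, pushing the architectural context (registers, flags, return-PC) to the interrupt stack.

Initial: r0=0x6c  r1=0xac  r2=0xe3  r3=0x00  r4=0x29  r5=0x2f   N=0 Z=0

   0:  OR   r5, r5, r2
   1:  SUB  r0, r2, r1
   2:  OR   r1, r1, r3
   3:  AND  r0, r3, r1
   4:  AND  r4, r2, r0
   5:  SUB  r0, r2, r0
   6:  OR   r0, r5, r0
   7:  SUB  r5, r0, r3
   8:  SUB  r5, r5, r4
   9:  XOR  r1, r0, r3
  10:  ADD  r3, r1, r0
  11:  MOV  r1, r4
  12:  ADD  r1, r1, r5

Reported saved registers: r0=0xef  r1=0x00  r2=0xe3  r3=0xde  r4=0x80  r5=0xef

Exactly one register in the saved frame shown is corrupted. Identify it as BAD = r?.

BAD = r4

after  0: r0=0x6c r1=0xac r2=0xe3 r3=0x00 r4=0x29 r5=0xef  N=1 Z=0
after  1: r0=0x37 r1=0xac r2=0xe3 r3=0x00 r4=0x29 r5=0xef  N=0 Z=0
after  2: r0=0x37 r1=0xac r2=0xe3 r3=0x00 r4=0x29 r5=0xef  N=1 Z=0
after  3: r0=0x00 r1=0xac r2=0xe3 r3=0x00 r4=0x29 r5=0xef  N=0 Z=1
after  4: r0=0x00 r1=0xac r2=0xe3 r3=0x00 r4=0x00 r5=0xef  N=0 Z=1
after  5: r0=0xe3 r1=0xac r2=0xe3 r3=0x00 r4=0x00 r5=0xef  N=1 Z=0
after  6: r0=0xef r1=0xac r2=0xe3 r3=0x00 r4=0x00 r5=0xef  N=1 Z=0
after  7: r0=0xef r1=0xac r2=0xe3 r3=0x00 r4=0x00 r5=0xef  N=1 Z=0
after  8: r0=0xef r1=0xac r2=0xe3 r3=0x00 r4=0x00 r5=0xef  N=1 Z=0
after  9: r0=0xef r1=0xef r2=0xe3 r3=0x00 r4=0x00 r5=0xef  N=1 Z=0
after 10: r0=0xef r1=0xef r2=0xe3 r3=0xde r4=0x00 r5=0xef  N=1 Z=0
after 11: r0=0xef r1=0x00 r2=0xe3 r3=0xde r4=0x00 r5=0xef  N=1 Z=0
-- IRQ taken; context saved, return-PC = 12 --
mismatch: r4: reported 0x80 vs actual 0x00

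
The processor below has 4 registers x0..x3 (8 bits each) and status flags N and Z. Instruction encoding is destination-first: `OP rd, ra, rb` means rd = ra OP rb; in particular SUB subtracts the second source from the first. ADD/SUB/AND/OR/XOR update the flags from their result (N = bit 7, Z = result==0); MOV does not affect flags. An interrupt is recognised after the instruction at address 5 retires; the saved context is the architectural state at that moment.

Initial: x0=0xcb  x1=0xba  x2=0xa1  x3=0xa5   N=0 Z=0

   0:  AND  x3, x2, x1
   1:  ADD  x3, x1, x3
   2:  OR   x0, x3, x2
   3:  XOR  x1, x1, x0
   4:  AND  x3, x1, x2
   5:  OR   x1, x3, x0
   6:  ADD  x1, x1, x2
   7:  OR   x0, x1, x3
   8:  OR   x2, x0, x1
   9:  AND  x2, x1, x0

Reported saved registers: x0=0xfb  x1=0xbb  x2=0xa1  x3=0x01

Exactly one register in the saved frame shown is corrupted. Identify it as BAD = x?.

after  0: x0=0xcb x1=0xba x2=0xa1 x3=0xa0  N=1 Z=0
after  1: x0=0xcb x1=0xba x2=0xa1 x3=0x5a  N=0 Z=0
after  2: x0=0xfb x1=0xba x2=0xa1 x3=0x5a  N=1 Z=0
after  3: x0=0xfb x1=0x41 x2=0xa1 x3=0x5a  N=0 Z=0
after  4: x0=0xfb x1=0x41 x2=0xa1 x3=0x01  N=0 Z=0
after  5: x0=0xfb x1=0xfb x2=0xa1 x3=0x01  N=1 Z=0
-- IRQ taken; context saved, return-PC = 6 --
mismatch: x1: reported 0xbb vs actual 0xfb

BAD = x1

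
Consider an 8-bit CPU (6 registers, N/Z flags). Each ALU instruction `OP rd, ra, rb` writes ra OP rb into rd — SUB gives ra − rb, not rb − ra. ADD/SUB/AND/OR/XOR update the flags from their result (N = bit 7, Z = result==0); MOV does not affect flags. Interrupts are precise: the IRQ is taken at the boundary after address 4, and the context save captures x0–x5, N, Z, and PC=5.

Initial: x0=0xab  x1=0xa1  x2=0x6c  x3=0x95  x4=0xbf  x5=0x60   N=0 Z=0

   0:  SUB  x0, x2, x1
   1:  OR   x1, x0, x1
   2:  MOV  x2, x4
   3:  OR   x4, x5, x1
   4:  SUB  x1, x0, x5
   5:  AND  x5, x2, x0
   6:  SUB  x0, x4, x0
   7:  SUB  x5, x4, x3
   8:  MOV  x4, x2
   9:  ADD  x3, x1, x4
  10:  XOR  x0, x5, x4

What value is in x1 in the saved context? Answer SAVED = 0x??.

SAVED = 0x6b

after  0: x0=0xcb x1=0xa1 x2=0x6c x3=0x95 x4=0xbf x5=0x60  N=1 Z=0
after  1: x0=0xcb x1=0xeb x2=0x6c x3=0x95 x4=0xbf x5=0x60  N=1 Z=0
after  2: x0=0xcb x1=0xeb x2=0xbf x3=0x95 x4=0xbf x5=0x60  N=1 Z=0
after  3: x0=0xcb x1=0xeb x2=0xbf x3=0x95 x4=0xeb x5=0x60  N=1 Z=0
after  4: x0=0xcb x1=0x6b x2=0xbf x3=0x95 x4=0xeb x5=0x60  N=0 Z=0
-- IRQ taken; context saved, return-PC = 5 --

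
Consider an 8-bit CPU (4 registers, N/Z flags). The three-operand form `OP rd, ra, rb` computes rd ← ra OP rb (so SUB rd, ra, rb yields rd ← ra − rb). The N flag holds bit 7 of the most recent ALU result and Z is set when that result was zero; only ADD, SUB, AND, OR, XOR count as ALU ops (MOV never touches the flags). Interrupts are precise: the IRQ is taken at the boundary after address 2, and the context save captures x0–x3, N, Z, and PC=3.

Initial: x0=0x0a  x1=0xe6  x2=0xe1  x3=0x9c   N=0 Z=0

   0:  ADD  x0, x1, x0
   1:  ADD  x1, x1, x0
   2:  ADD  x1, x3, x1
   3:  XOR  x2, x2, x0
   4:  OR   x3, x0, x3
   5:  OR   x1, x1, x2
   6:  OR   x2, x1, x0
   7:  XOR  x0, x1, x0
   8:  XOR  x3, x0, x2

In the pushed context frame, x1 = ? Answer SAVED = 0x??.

SAVED = 0x72

after  0: x0=0xf0 x1=0xe6 x2=0xe1 x3=0x9c  N=1 Z=0
after  1: x0=0xf0 x1=0xd6 x2=0xe1 x3=0x9c  N=1 Z=0
after  2: x0=0xf0 x1=0x72 x2=0xe1 x3=0x9c  N=0 Z=0
-- IRQ taken; context saved, return-PC = 3 --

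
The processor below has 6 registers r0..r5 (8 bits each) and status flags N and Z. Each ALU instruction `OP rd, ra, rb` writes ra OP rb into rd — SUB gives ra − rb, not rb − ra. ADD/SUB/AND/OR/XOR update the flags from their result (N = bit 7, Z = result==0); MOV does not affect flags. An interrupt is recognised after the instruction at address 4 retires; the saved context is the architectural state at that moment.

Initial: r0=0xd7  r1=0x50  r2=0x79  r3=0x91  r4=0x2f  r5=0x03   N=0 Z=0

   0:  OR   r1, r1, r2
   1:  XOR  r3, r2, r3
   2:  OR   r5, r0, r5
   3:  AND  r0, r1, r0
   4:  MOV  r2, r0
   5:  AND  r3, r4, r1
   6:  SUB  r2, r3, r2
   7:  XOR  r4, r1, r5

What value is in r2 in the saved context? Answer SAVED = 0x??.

SAVED = 0x51

after  0: r0=0xd7 r1=0x79 r2=0x79 r3=0x91 r4=0x2f r5=0x03  N=0 Z=0
after  1: r0=0xd7 r1=0x79 r2=0x79 r3=0xe8 r4=0x2f r5=0x03  N=1 Z=0
after  2: r0=0xd7 r1=0x79 r2=0x79 r3=0xe8 r4=0x2f r5=0xd7  N=1 Z=0
after  3: r0=0x51 r1=0x79 r2=0x79 r3=0xe8 r4=0x2f r5=0xd7  N=0 Z=0
after  4: r0=0x51 r1=0x79 r2=0x51 r3=0xe8 r4=0x2f r5=0xd7  N=0 Z=0
-- IRQ taken; context saved, return-PC = 5 --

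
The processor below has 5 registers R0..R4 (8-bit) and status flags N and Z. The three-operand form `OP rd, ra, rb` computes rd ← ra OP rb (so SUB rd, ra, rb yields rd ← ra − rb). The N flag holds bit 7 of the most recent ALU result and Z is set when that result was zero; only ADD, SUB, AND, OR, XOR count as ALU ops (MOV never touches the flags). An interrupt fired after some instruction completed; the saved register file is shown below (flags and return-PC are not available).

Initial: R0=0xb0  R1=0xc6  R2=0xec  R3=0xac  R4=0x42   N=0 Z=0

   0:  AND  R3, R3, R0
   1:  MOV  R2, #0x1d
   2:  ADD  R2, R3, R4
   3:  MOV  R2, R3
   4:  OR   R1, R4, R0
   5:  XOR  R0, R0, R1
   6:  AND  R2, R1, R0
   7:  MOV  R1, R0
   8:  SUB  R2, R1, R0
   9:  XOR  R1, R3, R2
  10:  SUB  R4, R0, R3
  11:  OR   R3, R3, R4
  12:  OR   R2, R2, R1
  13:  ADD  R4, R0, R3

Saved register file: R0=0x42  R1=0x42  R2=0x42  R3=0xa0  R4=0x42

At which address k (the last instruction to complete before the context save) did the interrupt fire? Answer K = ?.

K = 7

after  0: R0=0xb0 R1=0xc6 R2=0xec R3=0xa0 R4=0x42  N=1 Z=0
after  1: R0=0xb0 R1=0xc6 R2=0x1d R3=0xa0 R4=0x42  N=1 Z=0
after  2: R0=0xb0 R1=0xc6 R2=0xe2 R3=0xa0 R4=0x42  N=1 Z=0
after  3: R0=0xb0 R1=0xc6 R2=0xa0 R3=0xa0 R4=0x42  N=1 Z=0
after  4: R0=0xb0 R1=0xf2 R2=0xa0 R3=0xa0 R4=0x42  N=1 Z=0
after  5: R0=0x42 R1=0xf2 R2=0xa0 R3=0xa0 R4=0x42  N=0 Z=0
after  6: R0=0x42 R1=0xf2 R2=0x42 R3=0xa0 R4=0x42  N=0 Z=0
after  7: R0=0x42 R1=0x42 R2=0x42 R3=0xa0 R4=0x42  N=0 Z=0
-- IRQ taken; context saved, return-PC = 8 --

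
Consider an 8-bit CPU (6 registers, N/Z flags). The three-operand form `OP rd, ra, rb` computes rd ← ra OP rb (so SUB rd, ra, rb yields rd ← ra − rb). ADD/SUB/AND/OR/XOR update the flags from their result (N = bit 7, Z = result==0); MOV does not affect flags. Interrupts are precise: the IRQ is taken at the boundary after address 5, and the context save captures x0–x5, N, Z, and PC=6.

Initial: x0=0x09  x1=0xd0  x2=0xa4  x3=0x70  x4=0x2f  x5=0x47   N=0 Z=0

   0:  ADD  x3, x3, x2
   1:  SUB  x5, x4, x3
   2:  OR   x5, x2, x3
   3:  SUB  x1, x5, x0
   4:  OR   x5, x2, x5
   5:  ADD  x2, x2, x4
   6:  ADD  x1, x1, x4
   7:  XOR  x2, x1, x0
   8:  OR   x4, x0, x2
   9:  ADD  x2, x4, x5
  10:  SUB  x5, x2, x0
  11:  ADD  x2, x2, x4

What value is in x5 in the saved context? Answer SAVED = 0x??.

after  0: x0=0x09 x1=0xd0 x2=0xa4 x3=0x14 x4=0x2f x5=0x47  N=0 Z=0
after  1: x0=0x09 x1=0xd0 x2=0xa4 x3=0x14 x4=0x2f x5=0x1b  N=0 Z=0
after  2: x0=0x09 x1=0xd0 x2=0xa4 x3=0x14 x4=0x2f x5=0xb4  N=1 Z=0
after  3: x0=0x09 x1=0xab x2=0xa4 x3=0x14 x4=0x2f x5=0xb4  N=1 Z=0
after  4: x0=0x09 x1=0xab x2=0xa4 x3=0x14 x4=0x2f x5=0xb4  N=1 Z=0
after  5: x0=0x09 x1=0xab x2=0xd3 x3=0x14 x4=0x2f x5=0xb4  N=1 Z=0
-- IRQ taken; context saved, return-PC = 6 --

SAVED = 0xb4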